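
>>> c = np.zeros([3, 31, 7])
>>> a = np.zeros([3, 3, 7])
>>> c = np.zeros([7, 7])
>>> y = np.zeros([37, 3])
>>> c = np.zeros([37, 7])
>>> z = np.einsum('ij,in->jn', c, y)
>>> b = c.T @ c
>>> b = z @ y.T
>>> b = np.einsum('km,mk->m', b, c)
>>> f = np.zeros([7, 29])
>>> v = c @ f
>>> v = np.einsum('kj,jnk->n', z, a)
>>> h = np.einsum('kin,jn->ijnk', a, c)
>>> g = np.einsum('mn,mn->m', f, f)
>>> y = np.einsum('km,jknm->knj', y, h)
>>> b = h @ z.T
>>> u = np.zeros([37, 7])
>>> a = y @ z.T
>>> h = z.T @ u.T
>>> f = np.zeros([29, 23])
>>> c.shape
(37, 7)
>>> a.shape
(37, 7, 7)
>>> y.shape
(37, 7, 3)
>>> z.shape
(7, 3)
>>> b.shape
(3, 37, 7, 7)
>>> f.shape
(29, 23)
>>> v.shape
(3,)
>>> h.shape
(3, 37)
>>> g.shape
(7,)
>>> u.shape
(37, 7)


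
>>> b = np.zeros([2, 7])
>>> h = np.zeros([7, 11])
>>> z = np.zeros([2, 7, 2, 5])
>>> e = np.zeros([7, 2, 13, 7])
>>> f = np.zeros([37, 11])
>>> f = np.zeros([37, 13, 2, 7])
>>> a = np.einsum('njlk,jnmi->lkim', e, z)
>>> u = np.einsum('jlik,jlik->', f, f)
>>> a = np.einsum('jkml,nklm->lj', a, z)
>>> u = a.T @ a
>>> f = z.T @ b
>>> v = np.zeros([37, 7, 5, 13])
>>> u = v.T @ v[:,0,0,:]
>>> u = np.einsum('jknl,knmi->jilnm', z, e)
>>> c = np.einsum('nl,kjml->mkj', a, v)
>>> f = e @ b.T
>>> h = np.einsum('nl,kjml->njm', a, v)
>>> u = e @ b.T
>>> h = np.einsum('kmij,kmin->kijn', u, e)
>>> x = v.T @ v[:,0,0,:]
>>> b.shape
(2, 7)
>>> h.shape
(7, 13, 2, 7)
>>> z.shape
(2, 7, 2, 5)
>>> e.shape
(7, 2, 13, 7)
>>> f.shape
(7, 2, 13, 2)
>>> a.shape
(2, 13)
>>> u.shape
(7, 2, 13, 2)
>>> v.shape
(37, 7, 5, 13)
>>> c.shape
(5, 37, 7)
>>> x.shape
(13, 5, 7, 13)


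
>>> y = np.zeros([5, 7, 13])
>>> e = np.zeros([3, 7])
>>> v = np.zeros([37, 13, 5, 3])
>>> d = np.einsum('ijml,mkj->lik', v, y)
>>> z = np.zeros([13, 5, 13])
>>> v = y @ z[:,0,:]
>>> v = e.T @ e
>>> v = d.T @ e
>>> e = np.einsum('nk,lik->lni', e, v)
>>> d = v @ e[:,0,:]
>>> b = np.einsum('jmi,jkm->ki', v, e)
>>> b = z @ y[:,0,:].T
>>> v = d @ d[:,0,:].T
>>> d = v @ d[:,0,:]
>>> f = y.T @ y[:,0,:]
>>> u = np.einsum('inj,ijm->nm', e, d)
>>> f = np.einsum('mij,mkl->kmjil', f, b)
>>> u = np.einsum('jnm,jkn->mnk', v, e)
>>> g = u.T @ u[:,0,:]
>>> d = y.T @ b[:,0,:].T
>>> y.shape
(5, 7, 13)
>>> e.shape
(7, 3, 37)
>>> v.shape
(7, 37, 7)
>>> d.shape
(13, 7, 13)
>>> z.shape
(13, 5, 13)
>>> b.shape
(13, 5, 5)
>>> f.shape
(5, 13, 13, 7, 5)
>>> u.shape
(7, 37, 3)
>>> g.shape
(3, 37, 3)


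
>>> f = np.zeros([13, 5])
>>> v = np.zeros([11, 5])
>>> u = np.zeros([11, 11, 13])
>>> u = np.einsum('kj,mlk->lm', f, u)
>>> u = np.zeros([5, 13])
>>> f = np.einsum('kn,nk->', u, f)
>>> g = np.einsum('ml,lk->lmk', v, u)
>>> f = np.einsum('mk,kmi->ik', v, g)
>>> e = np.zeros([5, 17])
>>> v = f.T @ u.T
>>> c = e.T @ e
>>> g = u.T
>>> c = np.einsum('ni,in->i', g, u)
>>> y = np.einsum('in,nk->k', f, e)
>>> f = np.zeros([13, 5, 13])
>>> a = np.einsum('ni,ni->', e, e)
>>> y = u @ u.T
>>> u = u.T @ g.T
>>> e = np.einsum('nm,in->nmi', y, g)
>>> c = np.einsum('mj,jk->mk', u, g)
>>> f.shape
(13, 5, 13)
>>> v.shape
(5, 5)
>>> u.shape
(13, 13)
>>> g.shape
(13, 5)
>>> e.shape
(5, 5, 13)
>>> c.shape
(13, 5)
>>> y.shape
(5, 5)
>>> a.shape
()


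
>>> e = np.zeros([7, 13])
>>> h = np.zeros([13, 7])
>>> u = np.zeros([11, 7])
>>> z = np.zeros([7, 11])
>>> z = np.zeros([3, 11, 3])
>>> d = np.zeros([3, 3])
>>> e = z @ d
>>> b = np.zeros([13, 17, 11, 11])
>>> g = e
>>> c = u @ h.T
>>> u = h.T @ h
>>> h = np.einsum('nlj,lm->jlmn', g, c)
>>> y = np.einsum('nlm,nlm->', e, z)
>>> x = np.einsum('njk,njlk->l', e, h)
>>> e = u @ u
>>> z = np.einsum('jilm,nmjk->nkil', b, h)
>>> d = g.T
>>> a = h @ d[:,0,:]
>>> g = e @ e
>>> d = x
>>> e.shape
(7, 7)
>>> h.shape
(3, 11, 13, 3)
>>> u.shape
(7, 7)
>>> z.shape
(3, 3, 17, 11)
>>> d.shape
(13,)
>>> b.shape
(13, 17, 11, 11)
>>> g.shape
(7, 7)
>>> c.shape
(11, 13)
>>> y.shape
()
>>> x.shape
(13,)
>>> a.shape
(3, 11, 13, 3)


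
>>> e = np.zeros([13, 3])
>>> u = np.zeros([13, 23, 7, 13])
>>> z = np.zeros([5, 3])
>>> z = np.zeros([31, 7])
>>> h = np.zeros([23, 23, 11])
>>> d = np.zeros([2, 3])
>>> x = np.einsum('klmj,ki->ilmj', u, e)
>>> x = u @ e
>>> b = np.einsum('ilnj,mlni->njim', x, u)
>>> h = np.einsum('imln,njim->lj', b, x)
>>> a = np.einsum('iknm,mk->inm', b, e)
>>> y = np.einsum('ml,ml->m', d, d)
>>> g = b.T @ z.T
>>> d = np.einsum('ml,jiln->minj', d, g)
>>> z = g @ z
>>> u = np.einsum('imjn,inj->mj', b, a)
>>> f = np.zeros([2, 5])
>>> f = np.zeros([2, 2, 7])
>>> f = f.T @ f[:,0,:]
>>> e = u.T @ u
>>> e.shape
(13, 13)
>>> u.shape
(3, 13)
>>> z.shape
(13, 13, 3, 7)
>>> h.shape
(13, 23)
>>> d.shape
(2, 13, 31, 13)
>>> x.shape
(13, 23, 7, 3)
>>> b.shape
(7, 3, 13, 13)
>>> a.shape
(7, 13, 13)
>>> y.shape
(2,)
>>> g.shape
(13, 13, 3, 31)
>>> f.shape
(7, 2, 7)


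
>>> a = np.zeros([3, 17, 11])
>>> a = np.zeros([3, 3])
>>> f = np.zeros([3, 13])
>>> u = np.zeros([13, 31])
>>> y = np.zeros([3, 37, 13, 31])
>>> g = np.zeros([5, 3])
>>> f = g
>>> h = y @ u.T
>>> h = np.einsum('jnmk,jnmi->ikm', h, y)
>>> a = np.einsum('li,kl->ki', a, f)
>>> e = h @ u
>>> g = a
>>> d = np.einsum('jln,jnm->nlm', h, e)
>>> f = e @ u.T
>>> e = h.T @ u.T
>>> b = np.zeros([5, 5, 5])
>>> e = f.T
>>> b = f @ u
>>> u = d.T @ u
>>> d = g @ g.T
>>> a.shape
(5, 3)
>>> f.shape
(31, 13, 13)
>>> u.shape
(31, 13, 31)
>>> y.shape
(3, 37, 13, 31)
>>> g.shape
(5, 3)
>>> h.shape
(31, 13, 13)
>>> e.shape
(13, 13, 31)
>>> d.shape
(5, 5)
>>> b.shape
(31, 13, 31)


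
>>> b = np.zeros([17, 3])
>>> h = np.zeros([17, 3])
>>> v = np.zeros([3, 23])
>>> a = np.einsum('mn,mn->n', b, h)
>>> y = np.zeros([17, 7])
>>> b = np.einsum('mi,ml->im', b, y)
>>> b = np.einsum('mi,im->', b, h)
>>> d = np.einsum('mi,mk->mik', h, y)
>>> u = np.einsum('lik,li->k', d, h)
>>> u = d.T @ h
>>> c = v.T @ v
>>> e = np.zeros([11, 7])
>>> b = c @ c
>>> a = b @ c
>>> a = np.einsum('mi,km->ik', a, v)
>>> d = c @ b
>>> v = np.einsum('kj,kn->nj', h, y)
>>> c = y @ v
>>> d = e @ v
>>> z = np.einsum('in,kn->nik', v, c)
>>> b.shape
(23, 23)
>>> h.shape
(17, 3)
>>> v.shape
(7, 3)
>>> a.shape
(23, 3)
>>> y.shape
(17, 7)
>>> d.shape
(11, 3)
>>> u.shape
(7, 3, 3)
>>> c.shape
(17, 3)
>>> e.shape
(11, 7)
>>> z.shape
(3, 7, 17)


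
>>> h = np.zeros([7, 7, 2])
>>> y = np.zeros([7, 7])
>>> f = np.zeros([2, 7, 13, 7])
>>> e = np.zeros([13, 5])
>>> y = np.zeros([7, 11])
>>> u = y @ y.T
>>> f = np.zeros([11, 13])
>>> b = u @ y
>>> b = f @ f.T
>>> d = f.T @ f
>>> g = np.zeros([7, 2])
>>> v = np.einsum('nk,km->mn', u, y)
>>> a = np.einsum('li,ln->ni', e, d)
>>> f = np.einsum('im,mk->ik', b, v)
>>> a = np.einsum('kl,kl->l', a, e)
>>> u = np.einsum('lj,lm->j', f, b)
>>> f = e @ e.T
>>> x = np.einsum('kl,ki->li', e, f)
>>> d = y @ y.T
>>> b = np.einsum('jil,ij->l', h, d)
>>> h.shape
(7, 7, 2)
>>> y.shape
(7, 11)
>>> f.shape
(13, 13)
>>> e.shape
(13, 5)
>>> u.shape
(7,)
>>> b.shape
(2,)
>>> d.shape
(7, 7)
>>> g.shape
(7, 2)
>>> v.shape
(11, 7)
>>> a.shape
(5,)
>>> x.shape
(5, 13)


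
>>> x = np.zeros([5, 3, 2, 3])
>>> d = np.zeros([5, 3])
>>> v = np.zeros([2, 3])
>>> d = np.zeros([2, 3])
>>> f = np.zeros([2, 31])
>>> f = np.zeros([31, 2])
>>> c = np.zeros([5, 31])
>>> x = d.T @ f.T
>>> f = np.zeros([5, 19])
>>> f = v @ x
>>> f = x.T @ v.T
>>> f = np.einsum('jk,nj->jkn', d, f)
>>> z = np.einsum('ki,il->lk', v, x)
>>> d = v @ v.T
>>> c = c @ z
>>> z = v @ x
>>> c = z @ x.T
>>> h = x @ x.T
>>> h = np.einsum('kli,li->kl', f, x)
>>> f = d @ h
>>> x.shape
(3, 31)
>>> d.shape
(2, 2)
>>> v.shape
(2, 3)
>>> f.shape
(2, 3)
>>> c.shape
(2, 3)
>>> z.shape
(2, 31)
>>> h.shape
(2, 3)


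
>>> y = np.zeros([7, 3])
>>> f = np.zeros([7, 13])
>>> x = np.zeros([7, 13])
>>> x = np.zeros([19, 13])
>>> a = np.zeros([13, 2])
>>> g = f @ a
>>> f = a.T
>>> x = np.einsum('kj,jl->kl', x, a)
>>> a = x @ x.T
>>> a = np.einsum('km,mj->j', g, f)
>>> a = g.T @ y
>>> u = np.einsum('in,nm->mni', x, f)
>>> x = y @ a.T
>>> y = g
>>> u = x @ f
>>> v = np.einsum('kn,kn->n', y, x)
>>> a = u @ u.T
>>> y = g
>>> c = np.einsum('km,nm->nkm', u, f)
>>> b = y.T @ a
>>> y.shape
(7, 2)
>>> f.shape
(2, 13)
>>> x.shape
(7, 2)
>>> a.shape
(7, 7)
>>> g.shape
(7, 2)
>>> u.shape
(7, 13)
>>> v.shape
(2,)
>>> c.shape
(2, 7, 13)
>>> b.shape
(2, 7)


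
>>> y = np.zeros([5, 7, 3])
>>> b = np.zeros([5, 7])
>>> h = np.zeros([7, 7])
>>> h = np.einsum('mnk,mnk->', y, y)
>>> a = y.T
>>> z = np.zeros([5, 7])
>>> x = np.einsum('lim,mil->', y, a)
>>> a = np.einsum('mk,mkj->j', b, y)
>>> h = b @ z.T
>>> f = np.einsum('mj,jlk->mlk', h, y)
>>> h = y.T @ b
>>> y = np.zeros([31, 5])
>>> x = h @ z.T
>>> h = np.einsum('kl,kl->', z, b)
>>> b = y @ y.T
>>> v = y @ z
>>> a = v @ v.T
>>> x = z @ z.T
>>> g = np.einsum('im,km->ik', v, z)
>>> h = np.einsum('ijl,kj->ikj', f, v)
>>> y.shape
(31, 5)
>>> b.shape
(31, 31)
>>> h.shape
(5, 31, 7)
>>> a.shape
(31, 31)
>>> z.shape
(5, 7)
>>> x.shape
(5, 5)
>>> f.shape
(5, 7, 3)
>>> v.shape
(31, 7)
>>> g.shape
(31, 5)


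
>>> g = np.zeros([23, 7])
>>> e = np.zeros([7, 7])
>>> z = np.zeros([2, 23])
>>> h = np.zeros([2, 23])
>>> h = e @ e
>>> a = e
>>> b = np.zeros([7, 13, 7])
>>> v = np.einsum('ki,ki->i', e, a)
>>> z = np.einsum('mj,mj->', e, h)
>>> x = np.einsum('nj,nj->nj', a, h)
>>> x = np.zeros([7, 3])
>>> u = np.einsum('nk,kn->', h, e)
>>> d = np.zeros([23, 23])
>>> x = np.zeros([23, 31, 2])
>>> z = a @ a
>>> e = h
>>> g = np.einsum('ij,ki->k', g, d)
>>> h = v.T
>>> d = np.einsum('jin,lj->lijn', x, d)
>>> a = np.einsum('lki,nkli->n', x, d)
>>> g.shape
(23,)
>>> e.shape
(7, 7)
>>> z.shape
(7, 7)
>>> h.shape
(7,)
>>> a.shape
(23,)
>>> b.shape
(7, 13, 7)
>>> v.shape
(7,)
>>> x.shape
(23, 31, 2)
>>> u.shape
()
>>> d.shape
(23, 31, 23, 2)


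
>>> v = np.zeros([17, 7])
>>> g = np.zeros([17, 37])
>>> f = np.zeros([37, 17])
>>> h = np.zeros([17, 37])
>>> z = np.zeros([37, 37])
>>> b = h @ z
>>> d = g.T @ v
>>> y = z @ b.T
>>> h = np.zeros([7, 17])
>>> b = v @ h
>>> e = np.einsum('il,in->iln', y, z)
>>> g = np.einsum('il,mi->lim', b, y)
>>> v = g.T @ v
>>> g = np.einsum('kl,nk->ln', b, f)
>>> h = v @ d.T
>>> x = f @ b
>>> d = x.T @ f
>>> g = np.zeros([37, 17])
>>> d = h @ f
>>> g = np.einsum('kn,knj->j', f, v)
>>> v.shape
(37, 17, 7)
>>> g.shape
(7,)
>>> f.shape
(37, 17)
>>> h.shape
(37, 17, 37)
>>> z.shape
(37, 37)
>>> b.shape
(17, 17)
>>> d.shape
(37, 17, 17)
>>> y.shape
(37, 17)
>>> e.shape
(37, 17, 37)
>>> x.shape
(37, 17)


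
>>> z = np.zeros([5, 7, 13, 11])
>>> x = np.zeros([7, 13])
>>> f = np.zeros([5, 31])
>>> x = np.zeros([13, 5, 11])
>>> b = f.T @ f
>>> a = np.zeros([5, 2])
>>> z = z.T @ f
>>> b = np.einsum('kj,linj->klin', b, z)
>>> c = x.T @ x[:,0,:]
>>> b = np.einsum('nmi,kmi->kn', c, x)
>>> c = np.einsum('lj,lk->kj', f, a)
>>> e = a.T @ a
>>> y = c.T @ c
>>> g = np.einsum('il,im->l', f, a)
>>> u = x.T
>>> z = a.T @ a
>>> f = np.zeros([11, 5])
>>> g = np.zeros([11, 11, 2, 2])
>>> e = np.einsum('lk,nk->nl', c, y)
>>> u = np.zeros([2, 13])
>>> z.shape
(2, 2)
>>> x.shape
(13, 5, 11)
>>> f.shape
(11, 5)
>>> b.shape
(13, 11)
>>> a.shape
(5, 2)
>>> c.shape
(2, 31)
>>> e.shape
(31, 2)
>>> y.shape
(31, 31)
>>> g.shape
(11, 11, 2, 2)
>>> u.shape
(2, 13)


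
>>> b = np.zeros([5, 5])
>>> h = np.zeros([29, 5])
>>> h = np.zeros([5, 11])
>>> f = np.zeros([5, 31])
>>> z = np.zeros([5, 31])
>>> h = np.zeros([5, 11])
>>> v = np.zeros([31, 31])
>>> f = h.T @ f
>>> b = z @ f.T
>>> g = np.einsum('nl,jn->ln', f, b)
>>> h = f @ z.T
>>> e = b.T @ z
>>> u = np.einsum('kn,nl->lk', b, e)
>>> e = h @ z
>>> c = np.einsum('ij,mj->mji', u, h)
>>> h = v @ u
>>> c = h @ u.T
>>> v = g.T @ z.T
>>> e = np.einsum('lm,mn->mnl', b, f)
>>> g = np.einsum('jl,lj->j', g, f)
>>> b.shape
(5, 11)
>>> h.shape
(31, 5)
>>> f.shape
(11, 31)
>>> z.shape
(5, 31)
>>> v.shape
(11, 5)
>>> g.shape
(31,)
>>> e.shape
(11, 31, 5)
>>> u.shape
(31, 5)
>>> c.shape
(31, 31)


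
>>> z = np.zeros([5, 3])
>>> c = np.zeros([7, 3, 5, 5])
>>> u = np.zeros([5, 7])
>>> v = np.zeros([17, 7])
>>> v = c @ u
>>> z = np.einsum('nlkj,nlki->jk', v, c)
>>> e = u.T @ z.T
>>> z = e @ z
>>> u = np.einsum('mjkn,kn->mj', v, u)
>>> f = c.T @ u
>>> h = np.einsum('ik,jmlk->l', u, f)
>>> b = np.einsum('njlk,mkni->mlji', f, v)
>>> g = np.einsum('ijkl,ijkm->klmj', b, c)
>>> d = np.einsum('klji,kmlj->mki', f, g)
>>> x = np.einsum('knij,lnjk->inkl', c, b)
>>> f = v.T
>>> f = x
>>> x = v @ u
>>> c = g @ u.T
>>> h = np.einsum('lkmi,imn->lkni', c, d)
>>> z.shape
(7, 5)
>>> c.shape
(5, 7, 5, 7)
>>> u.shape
(7, 3)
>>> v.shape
(7, 3, 5, 7)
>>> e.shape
(7, 7)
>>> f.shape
(5, 3, 7, 7)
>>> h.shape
(5, 7, 3, 7)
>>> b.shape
(7, 3, 5, 7)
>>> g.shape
(5, 7, 5, 3)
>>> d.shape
(7, 5, 3)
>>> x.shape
(7, 3, 5, 3)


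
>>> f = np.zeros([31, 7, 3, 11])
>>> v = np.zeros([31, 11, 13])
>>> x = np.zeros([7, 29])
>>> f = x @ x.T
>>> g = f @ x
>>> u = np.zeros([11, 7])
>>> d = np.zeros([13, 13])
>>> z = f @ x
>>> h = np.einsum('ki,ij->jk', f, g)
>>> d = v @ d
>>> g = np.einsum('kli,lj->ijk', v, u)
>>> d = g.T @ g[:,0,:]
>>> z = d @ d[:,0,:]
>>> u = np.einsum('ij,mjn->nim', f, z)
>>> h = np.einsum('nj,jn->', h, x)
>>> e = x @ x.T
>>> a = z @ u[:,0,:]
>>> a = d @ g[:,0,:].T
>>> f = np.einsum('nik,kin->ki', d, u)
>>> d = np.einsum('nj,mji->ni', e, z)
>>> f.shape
(31, 7)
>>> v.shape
(31, 11, 13)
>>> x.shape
(7, 29)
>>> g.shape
(13, 7, 31)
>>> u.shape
(31, 7, 31)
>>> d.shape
(7, 31)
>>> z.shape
(31, 7, 31)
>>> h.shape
()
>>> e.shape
(7, 7)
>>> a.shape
(31, 7, 13)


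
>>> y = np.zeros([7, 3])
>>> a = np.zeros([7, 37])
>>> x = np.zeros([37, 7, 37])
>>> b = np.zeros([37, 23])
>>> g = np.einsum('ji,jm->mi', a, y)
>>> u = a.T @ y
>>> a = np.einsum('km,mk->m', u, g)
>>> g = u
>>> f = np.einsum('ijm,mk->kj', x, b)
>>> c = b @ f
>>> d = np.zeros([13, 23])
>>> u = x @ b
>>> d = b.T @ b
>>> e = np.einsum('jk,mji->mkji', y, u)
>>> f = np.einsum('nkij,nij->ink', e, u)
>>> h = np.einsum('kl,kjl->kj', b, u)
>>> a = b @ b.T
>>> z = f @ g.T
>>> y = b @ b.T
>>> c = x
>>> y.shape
(37, 37)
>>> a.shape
(37, 37)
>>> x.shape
(37, 7, 37)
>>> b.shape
(37, 23)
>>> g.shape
(37, 3)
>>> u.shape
(37, 7, 23)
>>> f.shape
(7, 37, 3)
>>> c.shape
(37, 7, 37)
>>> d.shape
(23, 23)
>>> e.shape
(37, 3, 7, 23)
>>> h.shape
(37, 7)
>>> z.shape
(7, 37, 37)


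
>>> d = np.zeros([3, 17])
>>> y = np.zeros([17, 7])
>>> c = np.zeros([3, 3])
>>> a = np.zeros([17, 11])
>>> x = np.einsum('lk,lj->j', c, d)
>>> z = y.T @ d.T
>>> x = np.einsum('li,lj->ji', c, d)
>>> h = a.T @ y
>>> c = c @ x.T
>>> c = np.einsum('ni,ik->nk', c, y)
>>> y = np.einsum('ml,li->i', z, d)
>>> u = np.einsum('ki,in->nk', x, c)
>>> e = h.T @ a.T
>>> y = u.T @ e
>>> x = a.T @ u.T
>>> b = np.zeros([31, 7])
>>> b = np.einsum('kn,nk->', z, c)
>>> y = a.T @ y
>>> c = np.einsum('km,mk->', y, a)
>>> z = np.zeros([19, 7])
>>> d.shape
(3, 17)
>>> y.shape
(11, 17)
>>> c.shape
()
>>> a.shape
(17, 11)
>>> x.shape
(11, 7)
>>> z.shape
(19, 7)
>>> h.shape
(11, 7)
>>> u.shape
(7, 17)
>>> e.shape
(7, 17)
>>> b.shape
()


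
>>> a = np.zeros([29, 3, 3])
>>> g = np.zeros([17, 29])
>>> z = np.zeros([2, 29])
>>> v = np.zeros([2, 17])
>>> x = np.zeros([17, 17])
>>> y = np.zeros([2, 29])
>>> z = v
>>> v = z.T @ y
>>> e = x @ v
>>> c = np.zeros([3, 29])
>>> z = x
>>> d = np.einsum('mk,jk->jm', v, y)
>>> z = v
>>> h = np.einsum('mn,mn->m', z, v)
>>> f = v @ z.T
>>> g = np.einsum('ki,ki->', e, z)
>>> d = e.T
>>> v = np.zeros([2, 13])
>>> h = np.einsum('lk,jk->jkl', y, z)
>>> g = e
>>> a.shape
(29, 3, 3)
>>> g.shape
(17, 29)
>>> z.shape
(17, 29)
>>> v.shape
(2, 13)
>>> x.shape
(17, 17)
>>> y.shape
(2, 29)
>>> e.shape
(17, 29)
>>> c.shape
(3, 29)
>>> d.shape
(29, 17)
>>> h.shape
(17, 29, 2)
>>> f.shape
(17, 17)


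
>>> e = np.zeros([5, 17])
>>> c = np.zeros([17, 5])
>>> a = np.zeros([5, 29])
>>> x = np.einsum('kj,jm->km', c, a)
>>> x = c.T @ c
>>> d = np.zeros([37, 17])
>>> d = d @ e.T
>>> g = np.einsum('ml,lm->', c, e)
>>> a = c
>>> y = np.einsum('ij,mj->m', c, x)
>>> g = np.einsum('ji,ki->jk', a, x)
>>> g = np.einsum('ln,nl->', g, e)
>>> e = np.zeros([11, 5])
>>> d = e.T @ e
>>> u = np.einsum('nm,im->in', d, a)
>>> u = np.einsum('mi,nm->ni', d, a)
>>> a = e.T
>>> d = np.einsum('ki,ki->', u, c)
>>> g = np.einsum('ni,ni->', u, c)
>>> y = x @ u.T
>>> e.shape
(11, 5)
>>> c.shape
(17, 5)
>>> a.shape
(5, 11)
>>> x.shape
(5, 5)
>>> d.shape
()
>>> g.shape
()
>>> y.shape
(5, 17)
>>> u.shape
(17, 5)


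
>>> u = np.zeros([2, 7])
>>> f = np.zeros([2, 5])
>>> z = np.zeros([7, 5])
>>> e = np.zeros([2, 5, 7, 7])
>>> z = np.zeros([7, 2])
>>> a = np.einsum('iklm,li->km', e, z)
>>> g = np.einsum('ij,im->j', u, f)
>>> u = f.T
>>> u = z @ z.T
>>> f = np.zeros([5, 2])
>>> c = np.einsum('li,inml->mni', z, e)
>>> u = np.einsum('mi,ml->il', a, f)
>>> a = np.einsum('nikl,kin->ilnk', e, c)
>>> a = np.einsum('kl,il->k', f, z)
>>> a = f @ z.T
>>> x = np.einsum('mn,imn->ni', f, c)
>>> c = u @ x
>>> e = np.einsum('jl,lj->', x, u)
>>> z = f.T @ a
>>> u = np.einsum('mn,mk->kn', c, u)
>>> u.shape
(2, 7)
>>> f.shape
(5, 2)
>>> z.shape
(2, 7)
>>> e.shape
()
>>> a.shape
(5, 7)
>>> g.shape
(7,)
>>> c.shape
(7, 7)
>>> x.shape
(2, 7)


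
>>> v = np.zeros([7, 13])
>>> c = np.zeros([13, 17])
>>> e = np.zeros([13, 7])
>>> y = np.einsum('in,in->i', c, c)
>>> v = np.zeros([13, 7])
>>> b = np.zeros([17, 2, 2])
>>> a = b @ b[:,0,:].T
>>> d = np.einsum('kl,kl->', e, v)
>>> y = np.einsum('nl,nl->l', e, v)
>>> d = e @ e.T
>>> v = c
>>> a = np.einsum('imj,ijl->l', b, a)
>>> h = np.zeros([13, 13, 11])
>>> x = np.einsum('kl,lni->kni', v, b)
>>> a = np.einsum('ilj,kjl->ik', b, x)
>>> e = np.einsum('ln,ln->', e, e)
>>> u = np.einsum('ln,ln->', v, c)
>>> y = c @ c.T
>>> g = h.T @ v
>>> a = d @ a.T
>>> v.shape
(13, 17)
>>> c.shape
(13, 17)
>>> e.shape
()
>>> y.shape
(13, 13)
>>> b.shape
(17, 2, 2)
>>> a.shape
(13, 17)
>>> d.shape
(13, 13)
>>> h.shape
(13, 13, 11)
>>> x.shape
(13, 2, 2)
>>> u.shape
()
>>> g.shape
(11, 13, 17)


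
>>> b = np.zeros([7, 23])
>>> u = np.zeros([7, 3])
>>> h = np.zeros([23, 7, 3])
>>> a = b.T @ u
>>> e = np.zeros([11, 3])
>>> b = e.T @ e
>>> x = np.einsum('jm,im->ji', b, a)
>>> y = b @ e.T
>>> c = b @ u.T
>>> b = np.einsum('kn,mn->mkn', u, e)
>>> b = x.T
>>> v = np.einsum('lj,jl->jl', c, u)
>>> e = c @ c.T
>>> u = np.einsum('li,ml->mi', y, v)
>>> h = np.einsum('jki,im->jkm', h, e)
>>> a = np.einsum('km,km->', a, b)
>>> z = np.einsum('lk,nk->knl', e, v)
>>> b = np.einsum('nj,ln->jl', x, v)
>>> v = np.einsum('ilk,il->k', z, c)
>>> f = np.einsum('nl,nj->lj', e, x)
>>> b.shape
(23, 7)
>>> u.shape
(7, 11)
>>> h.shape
(23, 7, 3)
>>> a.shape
()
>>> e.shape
(3, 3)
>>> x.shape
(3, 23)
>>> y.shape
(3, 11)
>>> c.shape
(3, 7)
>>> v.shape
(3,)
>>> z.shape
(3, 7, 3)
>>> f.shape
(3, 23)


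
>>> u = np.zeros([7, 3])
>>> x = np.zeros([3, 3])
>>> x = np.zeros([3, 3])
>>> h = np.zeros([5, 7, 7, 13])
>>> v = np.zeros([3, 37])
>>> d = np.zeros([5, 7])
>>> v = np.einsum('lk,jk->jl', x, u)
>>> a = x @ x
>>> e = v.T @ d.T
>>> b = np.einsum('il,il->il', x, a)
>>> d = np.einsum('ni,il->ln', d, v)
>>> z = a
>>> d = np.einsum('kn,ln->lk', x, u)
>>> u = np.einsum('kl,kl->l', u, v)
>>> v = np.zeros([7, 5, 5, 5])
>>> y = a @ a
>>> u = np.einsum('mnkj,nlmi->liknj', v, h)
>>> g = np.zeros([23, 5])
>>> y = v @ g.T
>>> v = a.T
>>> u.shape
(7, 13, 5, 5, 5)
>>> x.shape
(3, 3)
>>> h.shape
(5, 7, 7, 13)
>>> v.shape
(3, 3)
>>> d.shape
(7, 3)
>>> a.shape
(3, 3)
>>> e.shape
(3, 5)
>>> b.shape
(3, 3)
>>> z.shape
(3, 3)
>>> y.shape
(7, 5, 5, 23)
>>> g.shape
(23, 5)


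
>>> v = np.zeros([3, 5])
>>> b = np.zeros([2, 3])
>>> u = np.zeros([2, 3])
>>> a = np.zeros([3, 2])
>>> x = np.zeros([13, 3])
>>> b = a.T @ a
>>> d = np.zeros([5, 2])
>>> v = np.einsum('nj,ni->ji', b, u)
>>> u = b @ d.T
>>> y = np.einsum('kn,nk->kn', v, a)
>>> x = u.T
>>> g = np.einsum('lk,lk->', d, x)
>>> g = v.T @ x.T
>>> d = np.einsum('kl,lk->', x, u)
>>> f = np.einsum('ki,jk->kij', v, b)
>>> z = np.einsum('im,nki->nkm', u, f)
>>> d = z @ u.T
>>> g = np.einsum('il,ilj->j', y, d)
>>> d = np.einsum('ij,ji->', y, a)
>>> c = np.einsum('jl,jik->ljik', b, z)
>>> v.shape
(2, 3)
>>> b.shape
(2, 2)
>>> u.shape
(2, 5)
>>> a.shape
(3, 2)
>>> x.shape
(5, 2)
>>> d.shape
()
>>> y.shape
(2, 3)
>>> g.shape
(2,)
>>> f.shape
(2, 3, 2)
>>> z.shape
(2, 3, 5)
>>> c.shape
(2, 2, 3, 5)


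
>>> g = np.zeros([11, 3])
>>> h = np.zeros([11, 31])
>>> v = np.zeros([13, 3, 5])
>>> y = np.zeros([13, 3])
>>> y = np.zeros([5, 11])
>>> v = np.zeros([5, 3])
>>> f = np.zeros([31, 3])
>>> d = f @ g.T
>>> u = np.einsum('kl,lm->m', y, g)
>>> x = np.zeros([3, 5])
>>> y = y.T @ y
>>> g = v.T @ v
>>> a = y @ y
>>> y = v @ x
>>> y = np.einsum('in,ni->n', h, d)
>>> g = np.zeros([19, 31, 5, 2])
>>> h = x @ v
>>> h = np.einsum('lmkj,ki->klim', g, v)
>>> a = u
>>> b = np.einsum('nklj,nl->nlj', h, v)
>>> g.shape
(19, 31, 5, 2)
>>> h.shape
(5, 19, 3, 31)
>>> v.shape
(5, 3)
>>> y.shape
(31,)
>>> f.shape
(31, 3)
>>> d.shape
(31, 11)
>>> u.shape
(3,)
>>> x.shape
(3, 5)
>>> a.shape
(3,)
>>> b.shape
(5, 3, 31)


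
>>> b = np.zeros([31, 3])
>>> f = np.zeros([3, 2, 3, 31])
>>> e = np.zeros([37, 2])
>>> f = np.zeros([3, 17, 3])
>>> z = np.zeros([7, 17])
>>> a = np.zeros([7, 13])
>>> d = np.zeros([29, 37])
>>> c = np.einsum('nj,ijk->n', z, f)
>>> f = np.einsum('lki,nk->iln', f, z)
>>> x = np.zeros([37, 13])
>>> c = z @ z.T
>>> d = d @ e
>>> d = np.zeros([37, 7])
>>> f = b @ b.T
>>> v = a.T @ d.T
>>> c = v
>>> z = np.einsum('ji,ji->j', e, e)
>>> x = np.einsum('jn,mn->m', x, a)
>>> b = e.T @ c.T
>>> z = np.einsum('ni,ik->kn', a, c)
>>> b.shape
(2, 13)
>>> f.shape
(31, 31)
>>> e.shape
(37, 2)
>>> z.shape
(37, 7)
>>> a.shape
(7, 13)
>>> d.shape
(37, 7)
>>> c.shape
(13, 37)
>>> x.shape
(7,)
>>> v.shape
(13, 37)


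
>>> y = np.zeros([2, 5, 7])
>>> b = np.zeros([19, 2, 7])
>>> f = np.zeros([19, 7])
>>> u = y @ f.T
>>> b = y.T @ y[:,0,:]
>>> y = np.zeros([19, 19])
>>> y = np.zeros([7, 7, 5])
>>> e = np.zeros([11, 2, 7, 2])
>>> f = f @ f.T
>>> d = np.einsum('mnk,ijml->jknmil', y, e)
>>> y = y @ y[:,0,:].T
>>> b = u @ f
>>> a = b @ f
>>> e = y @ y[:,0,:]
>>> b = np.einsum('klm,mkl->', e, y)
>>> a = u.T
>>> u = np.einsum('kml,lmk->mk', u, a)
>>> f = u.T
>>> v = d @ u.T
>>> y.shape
(7, 7, 7)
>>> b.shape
()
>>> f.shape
(2, 5)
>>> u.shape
(5, 2)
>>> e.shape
(7, 7, 7)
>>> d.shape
(2, 5, 7, 7, 11, 2)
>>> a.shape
(19, 5, 2)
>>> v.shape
(2, 5, 7, 7, 11, 5)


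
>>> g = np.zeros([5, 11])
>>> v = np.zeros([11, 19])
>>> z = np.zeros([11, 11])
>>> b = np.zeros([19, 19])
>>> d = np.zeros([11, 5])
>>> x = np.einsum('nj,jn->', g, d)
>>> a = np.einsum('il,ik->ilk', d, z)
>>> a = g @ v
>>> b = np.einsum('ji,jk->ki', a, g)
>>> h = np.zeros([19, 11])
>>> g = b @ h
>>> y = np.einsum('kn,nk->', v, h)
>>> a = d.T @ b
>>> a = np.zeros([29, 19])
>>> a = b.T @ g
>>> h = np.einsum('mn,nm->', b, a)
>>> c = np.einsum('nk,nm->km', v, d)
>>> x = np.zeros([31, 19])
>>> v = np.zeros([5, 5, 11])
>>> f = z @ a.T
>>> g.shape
(11, 11)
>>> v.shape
(5, 5, 11)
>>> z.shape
(11, 11)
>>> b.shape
(11, 19)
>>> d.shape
(11, 5)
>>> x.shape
(31, 19)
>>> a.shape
(19, 11)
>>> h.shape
()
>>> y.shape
()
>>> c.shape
(19, 5)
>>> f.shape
(11, 19)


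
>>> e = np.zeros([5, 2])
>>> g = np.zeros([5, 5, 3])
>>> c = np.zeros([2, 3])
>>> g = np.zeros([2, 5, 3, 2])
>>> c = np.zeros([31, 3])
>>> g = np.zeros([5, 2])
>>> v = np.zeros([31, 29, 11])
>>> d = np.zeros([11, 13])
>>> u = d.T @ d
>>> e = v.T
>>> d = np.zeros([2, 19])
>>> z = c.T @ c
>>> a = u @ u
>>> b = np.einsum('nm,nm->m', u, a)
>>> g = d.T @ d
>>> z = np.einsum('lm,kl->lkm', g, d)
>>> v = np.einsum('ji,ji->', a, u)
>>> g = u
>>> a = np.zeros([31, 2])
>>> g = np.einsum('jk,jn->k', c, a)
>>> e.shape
(11, 29, 31)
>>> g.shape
(3,)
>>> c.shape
(31, 3)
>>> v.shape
()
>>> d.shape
(2, 19)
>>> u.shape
(13, 13)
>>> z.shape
(19, 2, 19)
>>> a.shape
(31, 2)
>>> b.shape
(13,)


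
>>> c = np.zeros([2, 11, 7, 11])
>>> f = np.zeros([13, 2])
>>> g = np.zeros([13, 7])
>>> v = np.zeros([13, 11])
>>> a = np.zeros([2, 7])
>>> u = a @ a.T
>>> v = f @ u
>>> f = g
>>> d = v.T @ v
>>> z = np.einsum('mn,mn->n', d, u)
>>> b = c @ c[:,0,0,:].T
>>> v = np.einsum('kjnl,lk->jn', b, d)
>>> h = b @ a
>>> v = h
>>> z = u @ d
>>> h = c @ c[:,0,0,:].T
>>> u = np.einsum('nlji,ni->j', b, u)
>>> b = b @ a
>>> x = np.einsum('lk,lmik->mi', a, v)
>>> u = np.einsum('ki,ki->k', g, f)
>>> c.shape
(2, 11, 7, 11)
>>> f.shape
(13, 7)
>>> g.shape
(13, 7)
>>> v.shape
(2, 11, 7, 7)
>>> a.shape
(2, 7)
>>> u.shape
(13,)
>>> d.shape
(2, 2)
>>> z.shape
(2, 2)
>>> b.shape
(2, 11, 7, 7)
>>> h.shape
(2, 11, 7, 2)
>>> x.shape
(11, 7)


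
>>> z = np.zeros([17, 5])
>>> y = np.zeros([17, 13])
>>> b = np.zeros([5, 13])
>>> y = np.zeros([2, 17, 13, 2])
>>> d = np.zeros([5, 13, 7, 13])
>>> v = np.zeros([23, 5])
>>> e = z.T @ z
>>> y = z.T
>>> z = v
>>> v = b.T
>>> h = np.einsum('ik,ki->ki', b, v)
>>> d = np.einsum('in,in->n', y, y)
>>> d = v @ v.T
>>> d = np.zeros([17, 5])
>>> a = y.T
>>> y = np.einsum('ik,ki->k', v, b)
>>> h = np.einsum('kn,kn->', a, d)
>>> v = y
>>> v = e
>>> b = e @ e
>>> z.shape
(23, 5)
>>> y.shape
(5,)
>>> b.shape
(5, 5)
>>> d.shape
(17, 5)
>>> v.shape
(5, 5)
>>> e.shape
(5, 5)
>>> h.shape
()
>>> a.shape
(17, 5)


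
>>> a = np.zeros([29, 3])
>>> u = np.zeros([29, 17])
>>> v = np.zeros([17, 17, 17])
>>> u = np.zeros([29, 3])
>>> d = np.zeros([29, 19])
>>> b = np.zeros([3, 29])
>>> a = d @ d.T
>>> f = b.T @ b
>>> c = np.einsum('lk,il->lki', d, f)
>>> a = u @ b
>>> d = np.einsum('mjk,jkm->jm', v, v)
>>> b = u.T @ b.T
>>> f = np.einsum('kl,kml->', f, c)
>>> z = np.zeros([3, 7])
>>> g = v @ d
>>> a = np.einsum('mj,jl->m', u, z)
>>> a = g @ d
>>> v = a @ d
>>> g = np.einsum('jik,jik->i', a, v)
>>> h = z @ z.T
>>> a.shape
(17, 17, 17)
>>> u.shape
(29, 3)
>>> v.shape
(17, 17, 17)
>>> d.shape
(17, 17)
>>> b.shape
(3, 3)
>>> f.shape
()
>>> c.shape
(29, 19, 29)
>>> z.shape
(3, 7)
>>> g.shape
(17,)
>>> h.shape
(3, 3)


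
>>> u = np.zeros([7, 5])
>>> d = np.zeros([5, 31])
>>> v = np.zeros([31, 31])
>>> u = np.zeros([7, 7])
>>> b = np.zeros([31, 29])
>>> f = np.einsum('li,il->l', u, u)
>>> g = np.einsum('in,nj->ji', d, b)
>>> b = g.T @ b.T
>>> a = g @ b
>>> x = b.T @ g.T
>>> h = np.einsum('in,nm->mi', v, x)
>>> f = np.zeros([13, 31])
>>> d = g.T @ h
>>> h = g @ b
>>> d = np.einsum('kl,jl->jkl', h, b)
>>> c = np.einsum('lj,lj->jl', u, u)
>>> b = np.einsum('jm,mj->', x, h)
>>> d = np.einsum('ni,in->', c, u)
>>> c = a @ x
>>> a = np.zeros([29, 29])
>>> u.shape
(7, 7)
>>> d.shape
()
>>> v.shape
(31, 31)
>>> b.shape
()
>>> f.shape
(13, 31)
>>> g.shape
(29, 5)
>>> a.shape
(29, 29)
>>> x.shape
(31, 29)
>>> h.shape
(29, 31)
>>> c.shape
(29, 29)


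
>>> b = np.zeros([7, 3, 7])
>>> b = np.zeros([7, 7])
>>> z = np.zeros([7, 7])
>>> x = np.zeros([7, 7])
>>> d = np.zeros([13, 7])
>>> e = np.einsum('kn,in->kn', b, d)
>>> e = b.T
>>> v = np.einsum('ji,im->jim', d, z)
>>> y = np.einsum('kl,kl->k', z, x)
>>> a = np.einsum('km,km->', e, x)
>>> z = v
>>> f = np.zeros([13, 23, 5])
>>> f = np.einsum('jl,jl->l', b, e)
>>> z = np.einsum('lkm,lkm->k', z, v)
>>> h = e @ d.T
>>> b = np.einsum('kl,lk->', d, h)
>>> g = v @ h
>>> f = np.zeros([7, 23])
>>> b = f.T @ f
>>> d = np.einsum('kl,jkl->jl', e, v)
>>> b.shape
(23, 23)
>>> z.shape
(7,)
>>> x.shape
(7, 7)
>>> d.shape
(13, 7)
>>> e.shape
(7, 7)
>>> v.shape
(13, 7, 7)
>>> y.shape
(7,)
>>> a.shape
()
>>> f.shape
(7, 23)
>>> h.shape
(7, 13)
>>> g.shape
(13, 7, 13)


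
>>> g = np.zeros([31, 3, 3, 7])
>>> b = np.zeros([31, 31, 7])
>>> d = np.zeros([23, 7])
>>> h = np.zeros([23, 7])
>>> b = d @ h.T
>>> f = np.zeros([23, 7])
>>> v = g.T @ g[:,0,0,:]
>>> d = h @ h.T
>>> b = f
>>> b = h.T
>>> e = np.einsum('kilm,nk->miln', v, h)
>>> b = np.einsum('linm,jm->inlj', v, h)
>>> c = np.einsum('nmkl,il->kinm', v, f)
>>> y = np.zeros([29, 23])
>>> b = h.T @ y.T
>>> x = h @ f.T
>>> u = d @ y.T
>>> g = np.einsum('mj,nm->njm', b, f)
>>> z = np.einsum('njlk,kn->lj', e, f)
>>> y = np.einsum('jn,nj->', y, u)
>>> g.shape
(23, 29, 7)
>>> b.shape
(7, 29)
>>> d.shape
(23, 23)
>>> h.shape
(23, 7)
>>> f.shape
(23, 7)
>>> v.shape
(7, 3, 3, 7)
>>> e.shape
(7, 3, 3, 23)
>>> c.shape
(3, 23, 7, 3)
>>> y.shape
()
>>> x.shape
(23, 23)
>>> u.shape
(23, 29)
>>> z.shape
(3, 3)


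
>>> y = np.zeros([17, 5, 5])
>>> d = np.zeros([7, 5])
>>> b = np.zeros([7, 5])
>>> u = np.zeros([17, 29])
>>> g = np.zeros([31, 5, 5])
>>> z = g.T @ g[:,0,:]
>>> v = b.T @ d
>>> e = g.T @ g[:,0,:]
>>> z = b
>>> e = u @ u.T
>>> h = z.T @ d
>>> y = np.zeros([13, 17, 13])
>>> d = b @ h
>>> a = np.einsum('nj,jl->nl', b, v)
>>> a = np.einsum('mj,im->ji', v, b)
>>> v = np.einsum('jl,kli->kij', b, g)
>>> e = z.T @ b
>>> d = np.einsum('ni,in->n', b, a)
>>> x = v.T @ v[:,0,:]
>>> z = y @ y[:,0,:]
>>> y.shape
(13, 17, 13)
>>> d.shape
(7,)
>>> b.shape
(7, 5)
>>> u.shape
(17, 29)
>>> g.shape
(31, 5, 5)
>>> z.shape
(13, 17, 13)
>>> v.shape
(31, 5, 7)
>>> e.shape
(5, 5)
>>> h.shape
(5, 5)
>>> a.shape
(5, 7)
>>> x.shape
(7, 5, 7)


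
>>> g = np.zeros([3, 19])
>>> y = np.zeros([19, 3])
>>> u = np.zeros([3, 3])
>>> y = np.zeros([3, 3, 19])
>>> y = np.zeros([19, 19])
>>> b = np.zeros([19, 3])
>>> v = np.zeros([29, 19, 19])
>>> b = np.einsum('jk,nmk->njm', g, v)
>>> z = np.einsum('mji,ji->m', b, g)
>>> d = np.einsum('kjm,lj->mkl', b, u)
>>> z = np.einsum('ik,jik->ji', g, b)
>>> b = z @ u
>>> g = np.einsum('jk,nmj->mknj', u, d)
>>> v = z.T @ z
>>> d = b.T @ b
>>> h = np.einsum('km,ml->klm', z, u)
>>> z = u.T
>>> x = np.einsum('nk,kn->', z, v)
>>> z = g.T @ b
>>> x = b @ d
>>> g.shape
(29, 3, 19, 3)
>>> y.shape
(19, 19)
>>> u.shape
(3, 3)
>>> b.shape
(29, 3)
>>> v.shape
(3, 3)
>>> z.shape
(3, 19, 3, 3)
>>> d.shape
(3, 3)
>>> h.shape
(29, 3, 3)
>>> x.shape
(29, 3)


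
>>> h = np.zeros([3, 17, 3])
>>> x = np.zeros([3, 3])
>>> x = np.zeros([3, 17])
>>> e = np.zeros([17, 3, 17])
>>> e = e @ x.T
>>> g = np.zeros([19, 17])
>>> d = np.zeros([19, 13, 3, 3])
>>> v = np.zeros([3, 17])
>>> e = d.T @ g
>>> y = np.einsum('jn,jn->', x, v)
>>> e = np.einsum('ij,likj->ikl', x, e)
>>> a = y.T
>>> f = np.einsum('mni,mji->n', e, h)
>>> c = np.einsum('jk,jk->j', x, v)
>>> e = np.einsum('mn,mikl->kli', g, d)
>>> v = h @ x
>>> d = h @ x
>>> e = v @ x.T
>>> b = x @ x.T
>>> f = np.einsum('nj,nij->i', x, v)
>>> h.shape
(3, 17, 3)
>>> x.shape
(3, 17)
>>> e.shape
(3, 17, 3)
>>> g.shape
(19, 17)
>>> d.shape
(3, 17, 17)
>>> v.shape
(3, 17, 17)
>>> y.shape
()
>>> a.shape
()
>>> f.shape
(17,)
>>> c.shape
(3,)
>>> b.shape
(3, 3)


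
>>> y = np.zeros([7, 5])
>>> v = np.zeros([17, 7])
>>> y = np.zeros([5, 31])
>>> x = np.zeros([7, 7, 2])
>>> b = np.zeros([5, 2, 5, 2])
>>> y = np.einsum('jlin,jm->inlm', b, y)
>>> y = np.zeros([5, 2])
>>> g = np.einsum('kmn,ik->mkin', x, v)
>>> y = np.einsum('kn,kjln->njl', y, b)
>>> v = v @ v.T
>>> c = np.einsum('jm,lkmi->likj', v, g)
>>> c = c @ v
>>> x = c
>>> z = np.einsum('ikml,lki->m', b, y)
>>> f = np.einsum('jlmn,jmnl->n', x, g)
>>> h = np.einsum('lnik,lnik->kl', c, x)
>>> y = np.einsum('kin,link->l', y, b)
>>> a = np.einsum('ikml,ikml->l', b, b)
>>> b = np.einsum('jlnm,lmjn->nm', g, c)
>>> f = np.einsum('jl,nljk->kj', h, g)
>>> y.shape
(5,)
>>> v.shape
(17, 17)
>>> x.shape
(7, 2, 7, 17)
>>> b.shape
(17, 2)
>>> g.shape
(7, 7, 17, 2)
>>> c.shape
(7, 2, 7, 17)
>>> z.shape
(5,)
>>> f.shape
(2, 17)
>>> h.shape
(17, 7)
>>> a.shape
(2,)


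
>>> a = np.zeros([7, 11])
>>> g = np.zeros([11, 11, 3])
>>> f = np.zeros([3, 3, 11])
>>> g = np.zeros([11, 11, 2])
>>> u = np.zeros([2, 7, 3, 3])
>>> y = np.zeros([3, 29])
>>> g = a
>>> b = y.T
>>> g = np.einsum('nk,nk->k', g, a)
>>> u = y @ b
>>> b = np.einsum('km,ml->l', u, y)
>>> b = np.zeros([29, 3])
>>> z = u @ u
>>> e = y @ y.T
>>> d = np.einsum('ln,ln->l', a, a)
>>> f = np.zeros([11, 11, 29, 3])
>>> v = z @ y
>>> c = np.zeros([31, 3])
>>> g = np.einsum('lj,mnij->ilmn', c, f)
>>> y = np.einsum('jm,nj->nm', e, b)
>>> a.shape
(7, 11)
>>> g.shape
(29, 31, 11, 11)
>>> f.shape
(11, 11, 29, 3)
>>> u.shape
(3, 3)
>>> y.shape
(29, 3)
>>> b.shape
(29, 3)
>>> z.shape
(3, 3)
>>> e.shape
(3, 3)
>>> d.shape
(7,)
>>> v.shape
(3, 29)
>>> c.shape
(31, 3)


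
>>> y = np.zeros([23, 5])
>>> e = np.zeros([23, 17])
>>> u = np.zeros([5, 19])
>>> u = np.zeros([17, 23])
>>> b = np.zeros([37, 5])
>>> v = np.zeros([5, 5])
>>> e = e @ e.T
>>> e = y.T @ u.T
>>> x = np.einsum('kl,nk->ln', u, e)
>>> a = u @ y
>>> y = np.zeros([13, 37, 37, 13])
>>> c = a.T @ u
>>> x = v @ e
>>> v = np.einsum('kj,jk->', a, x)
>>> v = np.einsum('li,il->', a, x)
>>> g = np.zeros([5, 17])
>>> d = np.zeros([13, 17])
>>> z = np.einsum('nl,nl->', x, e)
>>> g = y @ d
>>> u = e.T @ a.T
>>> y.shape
(13, 37, 37, 13)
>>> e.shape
(5, 17)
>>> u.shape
(17, 17)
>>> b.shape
(37, 5)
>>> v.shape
()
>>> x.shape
(5, 17)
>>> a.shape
(17, 5)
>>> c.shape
(5, 23)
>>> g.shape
(13, 37, 37, 17)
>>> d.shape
(13, 17)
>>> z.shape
()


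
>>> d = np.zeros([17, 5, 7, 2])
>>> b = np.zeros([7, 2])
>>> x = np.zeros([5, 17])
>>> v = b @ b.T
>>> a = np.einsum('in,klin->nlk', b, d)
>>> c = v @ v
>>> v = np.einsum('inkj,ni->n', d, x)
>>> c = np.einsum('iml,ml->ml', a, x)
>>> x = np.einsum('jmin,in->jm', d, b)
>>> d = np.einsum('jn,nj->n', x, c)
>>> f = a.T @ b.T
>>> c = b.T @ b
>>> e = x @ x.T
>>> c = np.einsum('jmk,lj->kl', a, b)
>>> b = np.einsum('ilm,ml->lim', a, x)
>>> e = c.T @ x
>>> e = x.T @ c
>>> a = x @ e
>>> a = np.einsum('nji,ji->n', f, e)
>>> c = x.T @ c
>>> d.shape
(5,)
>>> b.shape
(5, 2, 17)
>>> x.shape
(17, 5)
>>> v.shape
(5,)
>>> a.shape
(17,)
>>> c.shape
(5, 7)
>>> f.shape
(17, 5, 7)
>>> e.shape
(5, 7)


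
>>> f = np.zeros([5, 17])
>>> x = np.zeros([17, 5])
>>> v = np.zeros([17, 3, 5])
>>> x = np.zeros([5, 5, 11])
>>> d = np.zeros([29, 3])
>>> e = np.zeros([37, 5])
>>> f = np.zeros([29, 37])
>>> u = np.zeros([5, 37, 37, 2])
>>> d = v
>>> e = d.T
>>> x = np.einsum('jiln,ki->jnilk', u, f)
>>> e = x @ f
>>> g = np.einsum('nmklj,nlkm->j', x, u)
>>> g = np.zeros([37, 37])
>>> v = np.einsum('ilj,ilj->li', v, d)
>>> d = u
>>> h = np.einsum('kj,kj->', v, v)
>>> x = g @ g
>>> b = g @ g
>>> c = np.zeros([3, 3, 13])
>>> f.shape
(29, 37)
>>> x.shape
(37, 37)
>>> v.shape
(3, 17)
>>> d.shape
(5, 37, 37, 2)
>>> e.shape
(5, 2, 37, 37, 37)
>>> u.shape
(5, 37, 37, 2)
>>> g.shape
(37, 37)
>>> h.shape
()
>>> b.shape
(37, 37)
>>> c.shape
(3, 3, 13)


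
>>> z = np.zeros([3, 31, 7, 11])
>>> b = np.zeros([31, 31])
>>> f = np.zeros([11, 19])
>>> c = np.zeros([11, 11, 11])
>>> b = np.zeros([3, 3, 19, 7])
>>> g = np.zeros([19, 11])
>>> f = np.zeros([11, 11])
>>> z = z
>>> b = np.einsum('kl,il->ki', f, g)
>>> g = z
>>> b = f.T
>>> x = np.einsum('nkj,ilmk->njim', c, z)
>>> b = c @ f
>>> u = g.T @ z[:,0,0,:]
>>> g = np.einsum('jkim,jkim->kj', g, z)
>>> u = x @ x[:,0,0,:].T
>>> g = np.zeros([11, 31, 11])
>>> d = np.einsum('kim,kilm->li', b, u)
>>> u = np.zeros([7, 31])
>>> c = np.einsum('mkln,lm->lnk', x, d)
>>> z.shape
(3, 31, 7, 11)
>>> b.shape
(11, 11, 11)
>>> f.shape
(11, 11)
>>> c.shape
(3, 7, 11)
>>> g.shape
(11, 31, 11)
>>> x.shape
(11, 11, 3, 7)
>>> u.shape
(7, 31)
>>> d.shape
(3, 11)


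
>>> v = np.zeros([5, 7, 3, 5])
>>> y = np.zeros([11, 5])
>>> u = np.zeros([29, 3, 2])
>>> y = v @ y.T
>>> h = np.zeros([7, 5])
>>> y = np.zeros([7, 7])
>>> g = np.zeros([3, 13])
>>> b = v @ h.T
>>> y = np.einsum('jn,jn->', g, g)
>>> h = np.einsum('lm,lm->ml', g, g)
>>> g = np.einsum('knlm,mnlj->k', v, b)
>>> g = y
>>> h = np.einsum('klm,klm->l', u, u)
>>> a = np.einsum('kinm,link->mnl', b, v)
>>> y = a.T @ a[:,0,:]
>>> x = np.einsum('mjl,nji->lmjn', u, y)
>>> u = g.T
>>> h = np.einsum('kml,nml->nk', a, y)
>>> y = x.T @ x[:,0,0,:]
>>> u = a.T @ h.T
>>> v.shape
(5, 7, 3, 5)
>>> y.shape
(5, 3, 29, 5)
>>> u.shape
(5, 3, 5)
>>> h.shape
(5, 7)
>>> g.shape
()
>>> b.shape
(5, 7, 3, 7)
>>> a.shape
(7, 3, 5)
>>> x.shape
(2, 29, 3, 5)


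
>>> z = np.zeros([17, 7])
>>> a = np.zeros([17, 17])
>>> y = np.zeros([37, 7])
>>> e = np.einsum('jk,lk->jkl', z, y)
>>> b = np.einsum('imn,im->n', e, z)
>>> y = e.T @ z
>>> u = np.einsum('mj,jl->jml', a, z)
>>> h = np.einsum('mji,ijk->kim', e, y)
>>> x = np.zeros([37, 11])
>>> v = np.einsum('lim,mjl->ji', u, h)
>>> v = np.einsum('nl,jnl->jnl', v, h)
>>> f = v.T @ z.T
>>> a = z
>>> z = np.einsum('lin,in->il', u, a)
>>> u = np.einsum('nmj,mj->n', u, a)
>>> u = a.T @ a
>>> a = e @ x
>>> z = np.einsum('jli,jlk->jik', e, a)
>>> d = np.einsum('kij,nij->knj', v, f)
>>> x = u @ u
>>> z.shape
(17, 37, 11)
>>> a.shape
(17, 7, 11)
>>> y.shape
(37, 7, 7)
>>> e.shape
(17, 7, 37)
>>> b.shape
(37,)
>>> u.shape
(7, 7)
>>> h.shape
(7, 37, 17)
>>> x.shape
(7, 7)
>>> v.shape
(7, 37, 17)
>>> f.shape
(17, 37, 17)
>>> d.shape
(7, 17, 17)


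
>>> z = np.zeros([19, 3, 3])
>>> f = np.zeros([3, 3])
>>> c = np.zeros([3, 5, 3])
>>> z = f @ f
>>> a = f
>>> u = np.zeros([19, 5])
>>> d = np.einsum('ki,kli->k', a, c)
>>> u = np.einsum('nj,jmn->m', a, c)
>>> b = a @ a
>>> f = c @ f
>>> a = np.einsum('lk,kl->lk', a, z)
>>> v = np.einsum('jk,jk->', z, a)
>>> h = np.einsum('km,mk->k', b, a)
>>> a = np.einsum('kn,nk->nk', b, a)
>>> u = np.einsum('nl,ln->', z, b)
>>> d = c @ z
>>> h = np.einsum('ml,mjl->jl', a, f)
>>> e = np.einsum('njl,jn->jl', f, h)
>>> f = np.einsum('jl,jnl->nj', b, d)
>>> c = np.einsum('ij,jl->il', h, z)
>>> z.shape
(3, 3)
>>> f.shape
(5, 3)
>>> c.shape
(5, 3)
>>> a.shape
(3, 3)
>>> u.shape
()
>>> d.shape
(3, 5, 3)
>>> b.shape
(3, 3)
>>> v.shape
()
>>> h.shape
(5, 3)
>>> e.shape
(5, 3)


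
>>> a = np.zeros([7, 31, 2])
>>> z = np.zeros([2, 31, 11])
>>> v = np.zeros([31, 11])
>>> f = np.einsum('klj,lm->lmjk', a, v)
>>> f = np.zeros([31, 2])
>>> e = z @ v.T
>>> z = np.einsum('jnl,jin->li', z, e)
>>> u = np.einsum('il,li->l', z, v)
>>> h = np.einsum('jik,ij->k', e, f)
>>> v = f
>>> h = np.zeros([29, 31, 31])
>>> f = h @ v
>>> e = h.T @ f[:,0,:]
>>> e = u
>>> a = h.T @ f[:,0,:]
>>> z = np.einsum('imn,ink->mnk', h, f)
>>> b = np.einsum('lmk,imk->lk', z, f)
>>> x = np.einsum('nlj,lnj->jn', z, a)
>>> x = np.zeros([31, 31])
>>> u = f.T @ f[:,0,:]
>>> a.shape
(31, 31, 2)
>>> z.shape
(31, 31, 2)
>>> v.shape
(31, 2)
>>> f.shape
(29, 31, 2)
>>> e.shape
(31,)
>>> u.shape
(2, 31, 2)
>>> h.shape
(29, 31, 31)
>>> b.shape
(31, 2)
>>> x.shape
(31, 31)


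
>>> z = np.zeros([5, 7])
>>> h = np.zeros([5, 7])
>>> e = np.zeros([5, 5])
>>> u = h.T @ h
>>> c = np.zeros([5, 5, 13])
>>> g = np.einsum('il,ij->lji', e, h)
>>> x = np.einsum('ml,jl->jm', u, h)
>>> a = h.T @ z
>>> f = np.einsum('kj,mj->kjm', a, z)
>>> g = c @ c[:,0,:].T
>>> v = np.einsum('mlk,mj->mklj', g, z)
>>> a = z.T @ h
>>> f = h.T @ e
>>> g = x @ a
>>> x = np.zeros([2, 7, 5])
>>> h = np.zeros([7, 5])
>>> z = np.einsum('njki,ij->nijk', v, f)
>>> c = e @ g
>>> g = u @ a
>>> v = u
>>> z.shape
(5, 7, 5, 5)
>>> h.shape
(7, 5)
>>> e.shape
(5, 5)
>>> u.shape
(7, 7)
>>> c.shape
(5, 7)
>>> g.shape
(7, 7)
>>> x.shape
(2, 7, 5)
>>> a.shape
(7, 7)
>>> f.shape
(7, 5)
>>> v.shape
(7, 7)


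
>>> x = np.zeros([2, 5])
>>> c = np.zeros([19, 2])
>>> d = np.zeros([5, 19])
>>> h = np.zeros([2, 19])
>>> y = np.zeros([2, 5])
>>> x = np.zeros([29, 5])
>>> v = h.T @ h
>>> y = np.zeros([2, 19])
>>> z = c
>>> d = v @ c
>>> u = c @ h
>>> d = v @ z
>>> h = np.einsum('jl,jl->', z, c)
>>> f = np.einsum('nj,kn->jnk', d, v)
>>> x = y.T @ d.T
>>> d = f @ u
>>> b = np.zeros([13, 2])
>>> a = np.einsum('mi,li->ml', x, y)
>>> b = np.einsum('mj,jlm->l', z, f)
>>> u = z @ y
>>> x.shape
(19, 19)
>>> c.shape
(19, 2)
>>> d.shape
(2, 19, 19)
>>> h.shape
()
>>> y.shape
(2, 19)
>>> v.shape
(19, 19)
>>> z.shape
(19, 2)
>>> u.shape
(19, 19)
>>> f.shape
(2, 19, 19)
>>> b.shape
(19,)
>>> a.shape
(19, 2)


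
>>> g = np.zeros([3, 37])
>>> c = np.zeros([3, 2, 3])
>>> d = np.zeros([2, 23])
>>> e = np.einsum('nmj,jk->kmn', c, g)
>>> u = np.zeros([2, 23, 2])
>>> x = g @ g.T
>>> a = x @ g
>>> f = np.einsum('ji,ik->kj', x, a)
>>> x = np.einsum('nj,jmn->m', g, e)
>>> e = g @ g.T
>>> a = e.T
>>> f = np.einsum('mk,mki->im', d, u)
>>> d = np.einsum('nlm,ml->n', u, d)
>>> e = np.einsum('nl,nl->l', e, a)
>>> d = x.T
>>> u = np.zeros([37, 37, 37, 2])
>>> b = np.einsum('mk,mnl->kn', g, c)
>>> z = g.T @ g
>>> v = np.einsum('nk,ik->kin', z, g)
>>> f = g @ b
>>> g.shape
(3, 37)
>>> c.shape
(3, 2, 3)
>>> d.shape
(2,)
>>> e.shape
(3,)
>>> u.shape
(37, 37, 37, 2)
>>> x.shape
(2,)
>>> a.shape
(3, 3)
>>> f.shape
(3, 2)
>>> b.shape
(37, 2)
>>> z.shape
(37, 37)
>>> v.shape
(37, 3, 37)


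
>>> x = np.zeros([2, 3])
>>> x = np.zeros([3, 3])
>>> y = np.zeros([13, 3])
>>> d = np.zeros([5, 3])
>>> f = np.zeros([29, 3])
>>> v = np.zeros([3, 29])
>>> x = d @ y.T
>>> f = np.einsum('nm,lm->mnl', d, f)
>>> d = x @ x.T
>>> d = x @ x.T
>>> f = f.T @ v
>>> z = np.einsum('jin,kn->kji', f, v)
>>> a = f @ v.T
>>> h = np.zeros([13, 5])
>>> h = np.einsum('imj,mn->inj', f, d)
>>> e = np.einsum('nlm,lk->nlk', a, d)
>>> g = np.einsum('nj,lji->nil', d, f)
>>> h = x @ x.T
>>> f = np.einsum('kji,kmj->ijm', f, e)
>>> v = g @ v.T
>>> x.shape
(5, 13)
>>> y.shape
(13, 3)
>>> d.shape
(5, 5)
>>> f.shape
(29, 5, 5)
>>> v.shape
(5, 29, 3)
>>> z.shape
(3, 29, 5)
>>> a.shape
(29, 5, 3)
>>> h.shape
(5, 5)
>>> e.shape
(29, 5, 5)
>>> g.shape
(5, 29, 29)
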